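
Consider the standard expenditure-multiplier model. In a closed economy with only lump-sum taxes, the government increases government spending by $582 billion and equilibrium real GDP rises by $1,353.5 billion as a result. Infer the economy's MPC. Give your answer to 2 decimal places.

Implied spending multiplier k = ΔY/ΔG = 1,353.5/582 ≈ 2.3256.
Since k = 1/(1 − MPC), MPC = 1 − 1/k = 1 − ΔG/ΔY = 1 − 582/1,353.5 ≈ 0.57.

0.57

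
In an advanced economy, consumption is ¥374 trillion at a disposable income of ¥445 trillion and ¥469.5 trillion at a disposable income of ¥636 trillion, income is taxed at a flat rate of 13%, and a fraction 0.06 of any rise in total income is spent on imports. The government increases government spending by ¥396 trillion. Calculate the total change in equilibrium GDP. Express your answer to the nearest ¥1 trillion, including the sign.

MPC = ΔC/ΔYd = (469.5 − 374)/(636 − 445) = 95.5/191 = 0.5.
Expenditure multiplier = 1/(1 − c(1−t) + m) = 1/(1 − 0.5×0.87 + 0.06) = 1/0.625 = 1.6.
ΔY = k × ΔG = (+¥396 trillion) / 0.625 ≈ +¥634 trillion.

+¥634 trillion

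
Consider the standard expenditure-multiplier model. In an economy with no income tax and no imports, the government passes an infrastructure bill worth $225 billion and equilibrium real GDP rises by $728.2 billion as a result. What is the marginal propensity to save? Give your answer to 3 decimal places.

Implied spending multiplier k = ΔY/ΔG = 728.2/225 ≈ 3.2364.
Since k = 1/(1 − MPC), MPC = 1 − 1/k = 1 − ΔG/ΔY = 1 − 225/728.2 ≈ 0.691.
MPS = 1 − MPC = 0.309.

0.309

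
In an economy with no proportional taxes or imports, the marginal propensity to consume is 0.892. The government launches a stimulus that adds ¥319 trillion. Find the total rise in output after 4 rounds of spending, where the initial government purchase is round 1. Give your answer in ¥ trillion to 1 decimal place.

Round 1 adds ΔG = ¥319 trillion; each later round is MPC = 0.892 times the previous.
After 4 rounds: 319 + 284.548 + 253.816816 + 226.404599872 = ΔG·(1 − c^4)/(1 − c) = 319 × (1 − 0.633081200896)/0.108 ≈ ¥1,083.8 trillion.

¥1,083.8 trillion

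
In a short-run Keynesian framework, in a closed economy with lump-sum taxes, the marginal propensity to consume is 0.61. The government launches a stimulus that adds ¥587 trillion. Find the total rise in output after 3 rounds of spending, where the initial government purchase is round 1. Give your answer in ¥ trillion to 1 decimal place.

Round 1 adds ΔG = ¥587 trillion; each later round is MPC = 0.61 times the previous.
After 3 rounds: 587 + 358.07 + 218.4227 = ΔG·(1 − c^3)/(1 − c) = 587 × (1 − 0.226981)/0.39 ≈ ¥1,163.5 trillion.

¥1,163.5 trillion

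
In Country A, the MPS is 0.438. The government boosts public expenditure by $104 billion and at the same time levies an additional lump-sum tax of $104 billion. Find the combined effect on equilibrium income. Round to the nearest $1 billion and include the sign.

+$104 billion

MPC = 1 − MPS = 1 − 0.438 = 0.562.
Expenditure multiplier = 1/(1 − MPC) = 1/(1 − 0.562) = 1/0.438 ≈ 2.283.
ΔG contributes k·ΔG = (+$104 billion) / 0.438 ≈ +$237.4 billion.
ΔT of +$104 billion changes first-round spending by −c·ΔT = −$58.448 billion, contributing k·(−c·ΔT) = (−$58.448 billion) / 0.438 ≈ −$133.4 billion.
With ΔG = ΔT and no other leakages, the balanced-budget multiplier is 1, so ΔY = ΔG = +$104 billion.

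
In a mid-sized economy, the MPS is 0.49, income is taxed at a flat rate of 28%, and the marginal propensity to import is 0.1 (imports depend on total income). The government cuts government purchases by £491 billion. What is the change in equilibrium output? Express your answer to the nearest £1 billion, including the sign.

−£670 billion

MPC = 1 − MPS = 1 − 0.49 = 0.51.
Spending multiplier = 1/(1 − c(1−t) + m) = 1/(1 − 0.51×0.72 + 0.1) = 1/0.7328 ≈ 1.365.
ΔY = k × ΔG = (−£491 billion) / 0.7328 ≈ −£670 billion.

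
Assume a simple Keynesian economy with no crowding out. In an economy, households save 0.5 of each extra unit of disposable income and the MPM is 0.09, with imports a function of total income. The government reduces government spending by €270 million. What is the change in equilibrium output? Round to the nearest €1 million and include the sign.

−€458 million

MPC = 1 − MPS = 1 − 0.5 = 0.5.
Spending multiplier = 1/(1 − c + m) = 1/(1 − 0.5 + 0.09) = 1/0.59 ≈ 1.695.
ΔY = k × ΔG = (−€270 million) / 0.59 ≈ −€458 million.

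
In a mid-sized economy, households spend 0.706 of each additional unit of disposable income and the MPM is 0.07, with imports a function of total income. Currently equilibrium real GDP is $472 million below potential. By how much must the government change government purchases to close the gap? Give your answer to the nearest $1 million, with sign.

Spending multiplier = 1/(1 − c + m) = 1/(1 − 0.706 + 0.07) = 1/0.364 ≈ 2.747.
Need ΔY = +$472 million, so ΔG = ΔY/k = (+$472 million) × 0.364 ≈ +$172 million.
The government should increase government purchases by $172 million.

+$172 million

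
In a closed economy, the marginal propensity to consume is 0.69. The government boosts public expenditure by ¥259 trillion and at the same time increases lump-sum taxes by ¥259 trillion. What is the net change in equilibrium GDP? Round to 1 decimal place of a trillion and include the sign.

+¥259.0 trillion

Expenditure multiplier = 1/(1 − MPC) = 1/(1 − 0.69) = 1/0.31 ≈ 3.226.
ΔG contributes k·ΔG = (+¥259 trillion) / 0.31 ≈ +¥835.5 trillion.
ΔT of +¥259 trillion changes first-round spending by −c·ΔT = −¥178.71 trillion, contributing k·(−c·ΔT) = (−¥178.71 trillion) / 0.31 ≈ −¥576.5 trillion.
With ΔG = ΔT and no other leakages, the balanced-budget multiplier is 1, so ΔY = ΔG = +¥259 trillion.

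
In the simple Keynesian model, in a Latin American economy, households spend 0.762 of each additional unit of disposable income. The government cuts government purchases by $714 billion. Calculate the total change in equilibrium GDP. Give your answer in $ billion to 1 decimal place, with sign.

Expenditure multiplier = 1/(1 − MPC) = 1/(1 − 0.762) = 1/0.238 ≈ 4.202.
ΔY = k × ΔG = (−$714 billion) / 0.238 = −$3,000 billion.

−$3,000.0 billion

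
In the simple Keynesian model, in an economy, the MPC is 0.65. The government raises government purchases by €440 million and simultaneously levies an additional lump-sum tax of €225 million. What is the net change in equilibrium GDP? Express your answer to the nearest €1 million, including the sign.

+€839 million

Expenditure multiplier = 1/(1 − MPC) = 1/(1 − 0.65) = 1/0.35 ≈ 2.857.
ΔG contributes k·ΔG = (+€440 million) / 0.35 ≈ +€1,257.1 million.
ΔT of +€225 million changes first-round spending by −c·ΔT = −€146.25 million, contributing k·(−c·ΔT) = (−€146.25 million) / 0.35 ≈ −€417.9 million.
Net ΔY = k(ΔG − c·ΔT) = (+€293.75 million) / 0.35 ≈ +€839 million.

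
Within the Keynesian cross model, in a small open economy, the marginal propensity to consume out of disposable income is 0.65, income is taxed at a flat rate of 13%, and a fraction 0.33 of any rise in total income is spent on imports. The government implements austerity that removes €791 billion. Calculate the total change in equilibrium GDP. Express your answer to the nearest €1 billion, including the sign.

Government-spending multiplier = 1/(1 − c(1−t) + m) = 1/(1 − 0.65×0.87 + 0.33) = 1/0.7645 ≈ 1.308.
ΔY = k × ΔG = (−€791 billion) / 0.7645 ≈ −€1,035 billion.

−€1,035 billion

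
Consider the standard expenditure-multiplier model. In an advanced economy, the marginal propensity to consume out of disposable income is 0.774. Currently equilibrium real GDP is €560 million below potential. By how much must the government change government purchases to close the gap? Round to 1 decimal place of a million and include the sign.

+€126.6 million

Spending multiplier = 1/(1 − MPC) = 1/(1 − 0.774) = 1/0.226 ≈ 4.425.
Need ΔY = +€560 million, so ΔG = ΔY/k = (+€560 million) × 0.226 ≈ +€126.6 million.
The government should increase government purchases by €126.6 million.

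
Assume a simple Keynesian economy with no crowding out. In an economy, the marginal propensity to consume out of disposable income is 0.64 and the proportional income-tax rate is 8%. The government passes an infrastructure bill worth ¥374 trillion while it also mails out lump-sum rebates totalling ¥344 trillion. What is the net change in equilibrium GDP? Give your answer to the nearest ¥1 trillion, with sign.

Expenditure multiplier = 1/(1 − c(1−t)) = 1/(1 − 0.64×0.92) = 1/0.4112 ≈ 2.432.
ΔG contributes k·ΔG = (+¥374 trillion) / 0.4112 ≈ +¥909.5 trillion.
ΔT of −¥344 trillion changes first-round spending by −c·ΔT = +¥220.16 trillion, contributing k·(−c·ΔT) = (+¥220.16 trillion) / 0.4112 ≈ +¥535.4 trillion.
Net ΔY = k(ΔG − c·ΔT) = (+¥594.16 trillion) / 0.4112 ≈ +¥1,445 trillion.

+¥1,445 trillion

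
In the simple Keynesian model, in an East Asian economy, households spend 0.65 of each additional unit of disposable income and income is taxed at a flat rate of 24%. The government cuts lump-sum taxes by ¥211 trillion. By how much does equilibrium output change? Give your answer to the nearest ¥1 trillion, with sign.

A lump-sum tax change of −¥211 trillion shifts disposable income by +¥211 trillion; first-round consumption changes by −c × ΔT = −0.65 × (−¥211 trillion) = +¥137.15 trillion.
Expenditure multiplier = 1/(1 − c(1−t)) = 1/(1 − 0.65×0.76) = 1/0.506 ≈ 1.976.
The tax multiplier is −c × k ≈ −1.285, so ΔY = k × (−c·ΔT) = (+¥137.15 trillion) / 0.506 ≈ +¥271 trillion.

+¥271 trillion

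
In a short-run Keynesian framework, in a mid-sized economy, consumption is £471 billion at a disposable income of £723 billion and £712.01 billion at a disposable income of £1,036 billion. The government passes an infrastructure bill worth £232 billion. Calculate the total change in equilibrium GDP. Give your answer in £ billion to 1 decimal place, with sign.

+£1,008.7 billion

MPC = ΔC/ΔYd = (712.01 − 471)/(1,036 − 723) = 241.01/313 = 0.77.
Government-spending multiplier = 1/(1 − MPC) = 1/(1 − 0.77) = 1/0.23 ≈ 4.348.
ΔY = k × ΔG = (+£232 billion) / 0.23 ≈ +£1,008.7 billion.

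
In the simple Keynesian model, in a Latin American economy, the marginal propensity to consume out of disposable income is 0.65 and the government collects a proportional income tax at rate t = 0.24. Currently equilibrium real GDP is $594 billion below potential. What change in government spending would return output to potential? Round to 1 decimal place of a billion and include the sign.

Spending multiplier = 1/(1 − c(1−t)) = 1/(1 − 0.65×0.76) = 1/0.506 ≈ 1.976.
Need ΔY = +$594 billion, so ΔG = ΔY/k = (+$594 billion) × 0.506 ≈ +$300.6 billion.
The government should increase government spending by $300.6 billion.

+$300.6 billion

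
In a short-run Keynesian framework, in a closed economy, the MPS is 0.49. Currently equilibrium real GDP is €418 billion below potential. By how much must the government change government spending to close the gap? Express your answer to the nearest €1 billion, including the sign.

MPC = 1 − MPS = 1 − 0.49 = 0.51.
Spending multiplier = 1/(1 − MPC) = 1/(1 − 0.51) = 1/0.49 ≈ 2.041.
Need ΔY = +€418 billion, so ΔG = ΔY/k = (+€418 billion) × 0.49 ≈ +€205 billion.
The government should increase government spending by €205 billion.

+€205 billion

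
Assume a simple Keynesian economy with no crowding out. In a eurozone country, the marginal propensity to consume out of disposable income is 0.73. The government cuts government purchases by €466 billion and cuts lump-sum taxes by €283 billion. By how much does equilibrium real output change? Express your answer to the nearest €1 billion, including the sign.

Expenditure multiplier = 1/(1 − MPC) = 1/(1 − 0.73) = 1/0.27 ≈ 3.704.
ΔG contributes k·ΔG = (−€466 billion) / 0.27 ≈ −€1,725.9 billion.
ΔT of −€283 billion changes first-round spending by −c·ΔT = +€206.59 billion, contributing k·(−c·ΔT) = (+€206.59 billion) / 0.27 ≈ +€765.1 billion.
Net ΔY = k(ΔG − c·ΔT) = (−€259.41 billion) / 0.27 ≈ −€961 billion.

−€961 billion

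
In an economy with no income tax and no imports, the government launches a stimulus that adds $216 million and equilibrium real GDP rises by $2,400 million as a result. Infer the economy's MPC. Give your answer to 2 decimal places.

0.91

Implied spending multiplier k = ΔY/ΔG = 2,400/216 ≈ 11.1111.
Since k = 1/(1 − MPC), MPC = 1 − 1/k = 1 − ΔG/ΔY = 1 − 216/2,400 = 0.91.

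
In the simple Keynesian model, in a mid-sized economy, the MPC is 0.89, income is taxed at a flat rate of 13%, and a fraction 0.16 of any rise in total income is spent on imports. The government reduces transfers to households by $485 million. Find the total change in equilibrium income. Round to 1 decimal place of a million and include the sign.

The transfer change shifts disposable income by −$485 million, so first-round consumption changes by c·ΔTR = 0.89 × (−$485 million) = −$431.65 million.
Expenditure multiplier = 1/(1 − c(1−t) + m) = 1/(1 − 0.89×0.87 + 0.16) = 1/0.3857 ≈ 2.593.
The transfer multiplier is c × k ≈ 2.307, so ΔY = k × (c·ΔTR) = (−$431.65 million) / 0.3857 ≈ −$1,119.1 million.

−$1,119.1 million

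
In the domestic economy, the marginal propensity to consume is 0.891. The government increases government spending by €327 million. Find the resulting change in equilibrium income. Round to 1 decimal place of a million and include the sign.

Expenditure multiplier = 1/(1 − MPC) = 1/(1 − 0.891) = 1/0.109 ≈ 9.174.
ΔY = k × ΔG = (+€327 million) / 0.109 = +€3,000 million.

+€3,000.0 million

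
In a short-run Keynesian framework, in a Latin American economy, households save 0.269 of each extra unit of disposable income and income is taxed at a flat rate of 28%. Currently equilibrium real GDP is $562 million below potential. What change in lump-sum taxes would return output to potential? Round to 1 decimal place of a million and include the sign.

−$364.2 million

MPC = 1 − MPS = 1 − 0.269 = 0.731.
Spending multiplier = 1/(1 − c(1−t)) = 1/(1 − 0.731×0.72) = 1/0.47368 ≈ 2.111.
Tax multiplier = −c·k = −0.731/0.47368 ≈ −1.543. Need ΔY = +$562 million, so ΔT = ΔY/(−c·k) = −(+$562 million) × 0.47368 / 0.731 ≈ −$364.2 million.
The government should cut lump-sum taxes by $364.2 million.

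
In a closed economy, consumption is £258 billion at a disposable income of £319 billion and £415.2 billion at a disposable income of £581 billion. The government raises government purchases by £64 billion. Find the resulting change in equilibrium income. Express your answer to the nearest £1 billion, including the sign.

MPC = ΔC/ΔYd = (415.2 − 258)/(581 − 319) = 157.2/262 = 0.6.
Government-spending multiplier = 1/(1 − MPC) = 1/(1 − 0.6) = 1/0.4 = 2.5.
ΔY = k × ΔG = (+£64 billion) / 0.4 = +£160 billion.

+£160 billion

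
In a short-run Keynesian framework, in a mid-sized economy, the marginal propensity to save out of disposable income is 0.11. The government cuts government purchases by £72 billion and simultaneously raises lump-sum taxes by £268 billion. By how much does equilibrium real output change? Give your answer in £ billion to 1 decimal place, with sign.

MPC = 1 − MPS = 1 − 0.11 = 0.89.
Expenditure multiplier = 1/(1 − MPC) = 1/(1 − 0.89) = 1/0.11 ≈ 9.091.
ΔG contributes k·ΔG = (−£72 billion) / 0.11 ≈ −£654.5 billion.
ΔT of +£268 billion changes first-round spending by −c·ΔT = −£238.52 billion, contributing k·(−c·ΔT) = (−£238.52 billion) / 0.11 ≈ −£2,168.4 billion.
Net ΔY = k(ΔG − c·ΔT) = (−£310.52 billion) / 0.11 ≈ −£2,822.9 billion.

−£2,822.9 billion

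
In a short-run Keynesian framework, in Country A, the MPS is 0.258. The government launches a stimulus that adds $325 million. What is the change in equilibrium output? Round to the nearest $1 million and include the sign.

+$1,260 million

MPC = 1 − MPS = 1 − 0.258 = 0.742.
Expenditure multiplier = 1/(1 − MPC) = 1/(1 − 0.742) = 1/0.258 ≈ 3.876.
ΔY = k × ΔG = (+$325 million) / 0.258 ≈ +$1,260 million.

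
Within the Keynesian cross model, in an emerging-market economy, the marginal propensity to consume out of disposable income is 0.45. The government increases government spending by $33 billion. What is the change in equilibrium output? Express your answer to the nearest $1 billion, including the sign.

+$60 billion

Expenditure multiplier = 1/(1 − MPC) = 1/(1 − 0.45) = 1/0.55 ≈ 1.818.
ΔY = k × ΔG = (+$33 billion) / 0.55 = +$60 billion.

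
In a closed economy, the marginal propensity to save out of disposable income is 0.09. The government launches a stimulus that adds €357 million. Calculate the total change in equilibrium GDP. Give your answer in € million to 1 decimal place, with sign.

MPC = 1 − MPS = 1 − 0.09 = 0.91.
Government-spending multiplier = 1/(1 − MPC) = 1/(1 − 0.91) = 1/0.09 ≈ 11.111.
ΔY = k × ΔG = (+€357 million) / 0.09 ≈ +€3,966.7 million.

+€3,966.7 million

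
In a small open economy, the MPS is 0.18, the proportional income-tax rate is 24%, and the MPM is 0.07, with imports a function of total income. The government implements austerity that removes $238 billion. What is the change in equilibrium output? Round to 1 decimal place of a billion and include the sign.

−$532.7 billion

MPC = 1 − MPS = 1 − 0.18 = 0.82.
Government-spending multiplier = 1/(1 − c(1−t) + m) = 1/(1 − 0.82×0.76 + 0.07) = 1/0.4468 ≈ 2.238.
ΔY = k × ΔG = (−$238 billion) / 0.4468 ≈ −$532.7 billion.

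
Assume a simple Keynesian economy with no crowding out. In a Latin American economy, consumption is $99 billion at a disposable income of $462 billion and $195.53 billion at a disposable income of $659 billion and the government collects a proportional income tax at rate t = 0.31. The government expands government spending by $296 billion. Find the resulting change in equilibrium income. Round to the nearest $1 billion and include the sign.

+$447 billion

MPC = ΔC/ΔYd = (195.53 − 99)/(659 − 462) = 96.53/197 = 0.49.
Government-spending multiplier = 1/(1 − c(1−t)) = 1/(1 − 0.49×0.69) = 1/0.6619 ≈ 1.511.
ΔY = k × ΔG = (+$296 billion) / 0.6619 ≈ +$447 billion.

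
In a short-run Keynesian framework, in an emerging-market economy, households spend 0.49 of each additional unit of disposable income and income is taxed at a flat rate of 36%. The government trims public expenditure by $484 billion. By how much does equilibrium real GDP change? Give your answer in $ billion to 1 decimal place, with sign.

Government-spending multiplier = 1/(1 − c(1−t)) = 1/(1 − 0.49×0.64) = 1/0.6864 ≈ 1.457.
ΔY = k × ΔG = (−$484 billion) / 0.6864 ≈ −$705.1 billion.

−$705.1 billion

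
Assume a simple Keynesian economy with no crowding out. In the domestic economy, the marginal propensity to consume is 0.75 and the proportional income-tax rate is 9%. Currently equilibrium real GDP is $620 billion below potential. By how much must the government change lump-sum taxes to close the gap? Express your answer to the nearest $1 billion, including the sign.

−$262 billion

Spending multiplier = 1/(1 − c(1−t)) = 1/(1 − 0.75×0.91) = 1/0.3175 ≈ 3.15.
Tax multiplier = −c·k = −0.75/0.3175 ≈ −2.362. Need ΔY = +$620 billion, so ΔT = ΔY/(−c·k) = −(+$620 billion) × 0.3175 / 0.75 ≈ −$262 billion.
The government should cut lump-sum taxes by $262 billion.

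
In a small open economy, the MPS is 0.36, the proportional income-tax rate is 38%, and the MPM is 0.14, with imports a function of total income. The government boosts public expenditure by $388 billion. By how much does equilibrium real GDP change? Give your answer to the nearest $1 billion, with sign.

+$522 billion

MPC = 1 − MPS = 1 − 0.36 = 0.64.
Government-spending multiplier = 1/(1 − c(1−t) + m) = 1/(1 − 0.64×0.62 + 0.14) = 1/0.7432 ≈ 1.346.
ΔY = k × ΔG = (+$388 billion) / 0.7432 ≈ +$522 billion.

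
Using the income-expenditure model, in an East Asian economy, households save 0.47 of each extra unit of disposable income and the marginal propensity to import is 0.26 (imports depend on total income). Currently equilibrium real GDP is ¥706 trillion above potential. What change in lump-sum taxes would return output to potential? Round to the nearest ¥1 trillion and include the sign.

MPC = 1 − MPS = 1 − 0.47 = 0.53.
Spending multiplier = 1/(1 − c + m) = 1/(1 − 0.53 + 0.26) = 1/0.73 ≈ 1.37.
Tax multiplier = −c·k = −0.53/0.73 ≈ −0.726. Need ΔY = −¥706 trillion, so ΔT = ΔY/(−c·k) = −(−¥706 trillion) × 0.73 / 0.53 ≈ +¥972 trillion.
The government should raise lump-sum taxes by ¥972 trillion.

+¥972 trillion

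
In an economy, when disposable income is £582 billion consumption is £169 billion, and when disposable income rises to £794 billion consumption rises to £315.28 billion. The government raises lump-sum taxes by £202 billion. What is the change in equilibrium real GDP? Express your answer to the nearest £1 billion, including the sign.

−£450 billion

MPC = ΔC/ΔYd = (315.28 − 169)/(794 − 582) = 146.28/212 = 0.69.
A lump-sum tax change of +£202 billion shifts disposable income by −£202 billion; first-round consumption changes by −c × ΔT = −0.69 × (+£202 billion) = −£139.38 billion.
Expenditure multiplier = 1/(1 − MPC) = 1/(1 − 0.69) = 1/0.31 ≈ 3.226.
The tax multiplier is −c × k ≈ −2.226, so ΔY = k × (−c·ΔT) = (−£139.38 billion) / 0.31 ≈ −£450 billion.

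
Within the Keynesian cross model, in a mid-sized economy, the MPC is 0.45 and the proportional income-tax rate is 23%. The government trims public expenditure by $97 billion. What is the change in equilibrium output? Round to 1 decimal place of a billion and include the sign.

−$148.4 billion

Government-spending multiplier = 1/(1 − c(1−t)) = 1/(1 − 0.45×0.77) = 1/0.6535 ≈ 1.53.
ΔY = k × ΔG = (−$97 billion) / 0.6535 ≈ −$148.4 billion.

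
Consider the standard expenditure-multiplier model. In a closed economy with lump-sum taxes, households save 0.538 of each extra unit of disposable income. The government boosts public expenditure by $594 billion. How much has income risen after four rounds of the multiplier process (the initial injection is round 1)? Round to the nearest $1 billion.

$1,054 billion

MPC = 1 − MPS = 1 − 0.538 = 0.462.
Round 1 adds ΔG = $594 billion; each later round is MPC = 0.462 times the previous.
After 4 rounds: 594 + 274.428 + 126.785736 + 58.575010032 = ΔG·(1 − c^4)/(1 − c) = 594 × (1 − 0.045558341136)/0.538 ≈ $1,054 billion.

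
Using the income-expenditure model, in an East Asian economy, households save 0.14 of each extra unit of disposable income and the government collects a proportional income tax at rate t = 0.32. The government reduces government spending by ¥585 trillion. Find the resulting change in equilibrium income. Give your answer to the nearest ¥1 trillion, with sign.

−¥1,409 trillion

MPC = 1 − MPS = 1 − 0.14 = 0.86.
Spending multiplier = 1/(1 − c(1−t)) = 1/(1 − 0.86×0.68) = 1/0.4152 ≈ 2.408.
ΔY = k × ΔG = (−¥585 trillion) / 0.4152 ≈ −¥1,409 trillion.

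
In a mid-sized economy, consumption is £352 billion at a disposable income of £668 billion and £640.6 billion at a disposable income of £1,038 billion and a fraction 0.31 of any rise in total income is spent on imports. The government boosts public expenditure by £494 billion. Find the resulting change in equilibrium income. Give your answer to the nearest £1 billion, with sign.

MPC = ΔC/ΔYd = (640.6 − 352)/(1,038 − 668) = 288.6/370 = 0.78.
Government-spending multiplier = 1/(1 − c + m) = 1/(1 − 0.78 + 0.31) = 1/0.53 ≈ 1.887.
ΔY = k × ΔG = (+£494 billion) / 0.53 ≈ +£932 billion.

+£932 billion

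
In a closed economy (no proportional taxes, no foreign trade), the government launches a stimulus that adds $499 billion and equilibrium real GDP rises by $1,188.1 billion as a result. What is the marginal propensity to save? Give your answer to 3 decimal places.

Implied spending multiplier k = ΔY/ΔG = 1,188.1/499 ≈ 2.381.
Since k = 1/(1 − MPC), MPC = 1 − 1/k = 1 − ΔG/ΔY = 1 − 499/1,188.1 ≈ 0.580.
MPS = 1 − MPC = 0.420.

0.420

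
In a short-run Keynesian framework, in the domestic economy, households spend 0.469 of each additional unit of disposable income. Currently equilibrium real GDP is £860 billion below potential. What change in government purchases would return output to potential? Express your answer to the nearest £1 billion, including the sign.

Spending multiplier = 1/(1 − MPC) = 1/(1 − 0.469) = 1/0.531 ≈ 1.883.
Need ΔY = +£860 billion, so ΔG = ΔY/k = (+£860 billion) × 0.531 ≈ +£457 billion.
The government should increase government purchases by £457 billion.

+£457 billion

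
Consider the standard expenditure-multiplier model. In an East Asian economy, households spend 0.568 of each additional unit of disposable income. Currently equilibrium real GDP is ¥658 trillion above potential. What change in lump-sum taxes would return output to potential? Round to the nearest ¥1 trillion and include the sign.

Spending multiplier = 1/(1 − MPC) = 1/(1 − 0.568) = 1/0.432 ≈ 2.315.
Tax multiplier = −c·k = −0.568/0.432 ≈ −1.315. Need ΔY = −¥658 trillion, so ΔT = ΔY/(−c·k) = −(−¥658 trillion) × 0.432 / 0.568 ≈ +¥500 trillion.
The government should raise lump-sum taxes by ¥500 trillion.

+¥500 trillion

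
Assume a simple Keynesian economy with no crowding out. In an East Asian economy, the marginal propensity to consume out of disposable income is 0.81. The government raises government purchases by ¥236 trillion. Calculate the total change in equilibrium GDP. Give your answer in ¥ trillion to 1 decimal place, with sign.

+¥1,242.1 trillion

Government-spending multiplier = 1/(1 − MPC) = 1/(1 − 0.81) = 1/0.19 ≈ 5.263.
ΔY = k × ΔG = (+¥236 trillion) / 0.19 ≈ +¥1,242.1 trillion.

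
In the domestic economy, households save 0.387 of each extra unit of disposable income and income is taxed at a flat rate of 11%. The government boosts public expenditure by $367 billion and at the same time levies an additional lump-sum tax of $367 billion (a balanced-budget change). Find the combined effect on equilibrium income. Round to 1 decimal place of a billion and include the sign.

MPC = 1 − MPS = 1 − 0.387 = 0.613.
Expenditure multiplier = 1/(1 − c(1−t)) = 1/(1 − 0.613×0.89) = 1/0.45443 ≈ 2.201.
ΔG contributes k·ΔG = (+$367 billion) / 0.45443 ≈ +$807.6 billion.
ΔT of +$367 billion changes first-round spending by −c·ΔT = −$224.971 billion, contributing k·(−c·ΔT) = (−$224.971 billion) / 0.45443 ≈ −$495.1 billion.
Net ΔY = k(ΔG − c·ΔT) = (+$142.029 billion) / 0.45443 ≈ +$312.5 billion.

+$312.5 billion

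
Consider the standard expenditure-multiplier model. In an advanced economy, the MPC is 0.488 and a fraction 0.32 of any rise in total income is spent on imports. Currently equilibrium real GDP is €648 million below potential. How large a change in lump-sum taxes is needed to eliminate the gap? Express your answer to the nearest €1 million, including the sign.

Spending multiplier = 1/(1 − c + m) = 1/(1 − 0.488 + 0.32) = 1/0.832 ≈ 1.202.
Tax multiplier = −c·k = −0.488/0.832 ≈ −0.587. Need ΔY = +€648 million, so ΔT = ΔY/(−c·k) = −(+€648 million) × 0.832 / 0.488 ≈ −€1,105 million.
The government should cut lump-sum taxes by €1,105 million.

−€1,105 million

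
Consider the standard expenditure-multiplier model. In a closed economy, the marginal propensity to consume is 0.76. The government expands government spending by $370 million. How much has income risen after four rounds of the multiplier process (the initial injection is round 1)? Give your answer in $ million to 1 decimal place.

Round 1 adds ΔG = $370 million; each later round is MPC = 0.76 times the previous.
After 4 rounds: 370 + 281.2 + 213.712 + 162.42112 = ΔG·(1 − c^4)/(1 − c) = 370 × (1 − 0.33362176)/0.24 ≈ $1,027.3 million.

$1,027.3 million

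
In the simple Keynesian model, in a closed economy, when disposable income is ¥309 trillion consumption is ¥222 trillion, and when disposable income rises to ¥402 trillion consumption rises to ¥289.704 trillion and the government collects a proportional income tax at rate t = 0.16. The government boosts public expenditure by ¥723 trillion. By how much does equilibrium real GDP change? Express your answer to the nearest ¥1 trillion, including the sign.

+¥1,861 trillion

MPC = ΔC/ΔYd = (289.704 − 222)/(402 − 309) = 67.704/93 = 0.728.
Government-spending multiplier = 1/(1 − c(1−t)) = 1/(1 − 0.728×0.84) = 1/0.38848 ≈ 2.574.
ΔY = k × ΔG = (+¥723 trillion) / 0.38848 ≈ +¥1,861 trillion.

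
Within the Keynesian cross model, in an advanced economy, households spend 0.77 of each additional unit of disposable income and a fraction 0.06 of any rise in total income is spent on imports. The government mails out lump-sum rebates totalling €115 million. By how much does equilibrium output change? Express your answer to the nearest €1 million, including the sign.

A lump-sum tax change of −€115 million shifts disposable income by +€115 million; first-round consumption changes by −c × ΔT = −0.77 × (−€115 million) = +€88.55 million.
Expenditure multiplier = 1/(1 − c + m) = 1/(1 − 0.77 + 0.06) = 1/0.29 ≈ 3.448.
The tax multiplier is −c × k ≈ −2.655, so ΔY = k × (−c·ΔT) = (+€88.55 million) / 0.29 ≈ +€305 million.

+€305 million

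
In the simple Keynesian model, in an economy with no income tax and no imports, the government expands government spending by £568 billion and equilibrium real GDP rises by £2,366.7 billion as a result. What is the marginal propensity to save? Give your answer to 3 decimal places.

0.240

Implied spending multiplier k = ΔY/ΔG = 2,366.7/568 ≈ 4.1667.
Since k = 1/(1 − MPC), MPC = 1 − 1/k = 1 − ΔG/ΔY = 1 − 568/2,366.7 ≈ 0.760.
MPS = 1 − MPC = 0.240.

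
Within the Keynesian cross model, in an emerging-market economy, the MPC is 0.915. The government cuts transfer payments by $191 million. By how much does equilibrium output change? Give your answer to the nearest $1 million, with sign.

The transfer change shifts disposable income by −$191 million, so first-round consumption changes by c·ΔTR = 0.915 × (−$191 million) = −$174.765 million.
Expenditure multiplier = 1/(1 − MPC) = 1/(1 − 0.915) = 1/0.085 ≈ 11.765.
The transfer multiplier is c × k ≈ 10.765, so ΔY = k × (c·ΔTR) = (−$174.765 million) / 0.085 ≈ −$2,056 million.

−$2,056 million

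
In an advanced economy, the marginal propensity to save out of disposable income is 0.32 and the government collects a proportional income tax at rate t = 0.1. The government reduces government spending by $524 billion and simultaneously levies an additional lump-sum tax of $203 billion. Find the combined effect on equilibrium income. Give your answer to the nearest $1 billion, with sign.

MPC = 1 − MPS = 1 − 0.32 = 0.68.
Expenditure multiplier = 1/(1 − c(1−t)) = 1/(1 − 0.68×0.9) = 1/0.388 ≈ 2.577.
ΔG contributes k·ΔG = (−$524 billion) / 0.388 ≈ −$1,350.5 billion.
ΔT of +$203 billion changes first-round spending by −c·ΔT = −$138.04 billion, contributing k·(−c·ΔT) = (−$138.04 billion) / 0.388 ≈ −$355.8 billion.
Net ΔY = k(ΔG − c·ΔT) = (−$662.04 billion) / 0.388 ≈ −$1,706 billion.

−$1,706 billion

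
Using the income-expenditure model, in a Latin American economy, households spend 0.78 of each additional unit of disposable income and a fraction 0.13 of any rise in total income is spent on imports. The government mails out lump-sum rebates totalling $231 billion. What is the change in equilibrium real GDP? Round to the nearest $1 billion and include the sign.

+$515 billion

A lump-sum tax change of −$231 billion shifts disposable income by +$231 billion; first-round consumption changes by −c × ΔT = −0.78 × (−$231 billion) = +$180.18 billion.
Expenditure multiplier = 1/(1 − c + m) = 1/(1 − 0.78 + 0.13) = 1/0.35 ≈ 2.857.
The tax multiplier is −c × k ≈ −2.229, so ΔY = k × (−c·ΔT) = (+$180.18 billion) / 0.35 ≈ +$515 billion.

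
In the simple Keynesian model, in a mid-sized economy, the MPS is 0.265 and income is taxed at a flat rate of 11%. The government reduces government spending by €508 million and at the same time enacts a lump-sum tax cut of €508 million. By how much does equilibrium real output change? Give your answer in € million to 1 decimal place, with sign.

MPC = 1 − MPS = 1 − 0.265 = 0.735.
Expenditure multiplier = 1/(1 − c(1−t)) = 1/(1 − 0.735×0.89) = 1/0.34585 ≈ 2.891.
ΔG contributes k·ΔG = (−€508 million) / 0.34585 ≈ −€1,468.8 million.
ΔT of −€508 million changes first-round spending by −c·ΔT = +€373.38 million, contributing k·(−c·ΔT) = (+€373.38 million) / 0.34585 ≈ +€1,079.6 million.
Net ΔY = k(ΔG − c·ΔT) = (−€134.62 million) / 0.34585 ≈ −€389.2 million.

−€389.2 million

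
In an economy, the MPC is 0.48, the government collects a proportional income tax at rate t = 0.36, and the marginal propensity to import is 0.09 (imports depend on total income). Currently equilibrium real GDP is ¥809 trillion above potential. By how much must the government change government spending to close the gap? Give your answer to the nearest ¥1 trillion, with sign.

Spending multiplier = 1/(1 − c(1−t) + m) = 1/(1 − 0.48×0.64 + 0.09) = 1/0.7828 ≈ 1.277.
Need ΔY = −¥809 trillion, so ΔG = ΔY/k = (−¥809 trillion) × 0.7828 ≈ −¥633 trillion.
The government should cut government spending by ¥633 trillion.

−¥633 trillion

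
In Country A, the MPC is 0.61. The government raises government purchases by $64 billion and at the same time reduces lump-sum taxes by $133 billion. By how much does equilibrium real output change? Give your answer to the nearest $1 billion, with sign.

+$372 billion

Expenditure multiplier = 1/(1 − MPC) = 1/(1 − 0.61) = 1/0.39 ≈ 2.564.
ΔG contributes k·ΔG = (+$64 billion) / 0.39 ≈ +$164.1 billion.
ΔT of −$133 billion changes first-round spending by −c·ΔT = +$81.13 billion, contributing k·(−c·ΔT) = (+$81.13 billion) / 0.39 ≈ +$208 billion.
Net ΔY = k(ΔG − c·ΔT) = (+$145.13 billion) / 0.39 ≈ +$372 billion.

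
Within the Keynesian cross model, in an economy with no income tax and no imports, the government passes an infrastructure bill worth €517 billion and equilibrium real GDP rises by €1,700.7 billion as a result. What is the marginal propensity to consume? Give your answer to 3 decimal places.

Implied spending multiplier k = ΔY/ΔG = 1,700.7/517 ≈ 3.2896.
Since k = 1/(1 − MPC), MPC = 1 − 1/k = 1 − ΔG/ΔY = 1 − 517/1,700.7 ≈ 0.696.

0.696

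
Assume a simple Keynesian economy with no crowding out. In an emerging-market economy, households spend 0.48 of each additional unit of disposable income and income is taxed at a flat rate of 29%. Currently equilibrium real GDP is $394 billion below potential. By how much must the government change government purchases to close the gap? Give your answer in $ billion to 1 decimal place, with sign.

Spending multiplier = 1/(1 − c(1−t)) = 1/(1 − 0.48×0.71) = 1/0.6592 ≈ 1.517.
Need ΔY = +$394 billion, so ΔG = ΔY/k = (+$394 billion) × 0.6592 ≈ +$259.7 billion.
The government should increase government purchases by $259.7 billion.

+$259.7 billion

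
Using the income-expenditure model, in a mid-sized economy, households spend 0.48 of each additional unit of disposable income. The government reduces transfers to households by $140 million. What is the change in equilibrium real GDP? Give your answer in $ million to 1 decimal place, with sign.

The transfer change shifts disposable income by −$140 million, so first-round consumption changes by c·ΔTR = 0.48 × (−$140 million) = −$67.2 million.
Expenditure multiplier = 1/(1 − MPC) = 1/(1 − 0.48) = 1/0.52 ≈ 1.923.
The transfer multiplier is c × k ≈ 0.923, so ΔY = k × (c·ΔTR) = (−$67.2 million) / 0.52 ≈ −$129.2 million.

−$129.2 million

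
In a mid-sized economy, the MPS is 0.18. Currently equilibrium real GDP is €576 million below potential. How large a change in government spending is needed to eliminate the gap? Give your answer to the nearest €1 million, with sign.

+€104 million

MPC = 1 − MPS = 1 − 0.18 = 0.82.
Spending multiplier = 1/(1 − MPC) = 1/(1 − 0.82) = 1/0.18 ≈ 5.556.
Need ΔY = +€576 million, so ΔG = ΔY/k = (+€576 million) × 0.18 ≈ +€104 million.
The government should increase government spending by €104 million.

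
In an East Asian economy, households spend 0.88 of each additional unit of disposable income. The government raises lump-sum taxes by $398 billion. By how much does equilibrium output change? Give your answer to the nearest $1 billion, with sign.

A lump-sum tax change of +$398 billion shifts disposable income by −$398 billion; first-round consumption changes by −c × ΔT = −0.88 × (+$398 billion) = −$350.24 billion.
Expenditure multiplier = 1/(1 − MPC) = 1/(1 − 0.88) = 1/0.12 ≈ 8.333.
The tax multiplier is −c × k ≈ −7.333, so ΔY = k × (−c·ΔT) = (−$350.24 billion) / 0.12 ≈ −$2,919 billion.

−$2,919 billion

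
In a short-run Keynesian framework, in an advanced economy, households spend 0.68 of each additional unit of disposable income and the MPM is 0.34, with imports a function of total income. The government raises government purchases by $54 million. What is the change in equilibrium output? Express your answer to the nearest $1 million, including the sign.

+$82 million

Expenditure multiplier = 1/(1 − c + m) = 1/(1 − 0.68 + 0.34) = 1/0.66 ≈ 1.515.
ΔY = k × ΔG = (+$54 million) / 0.66 ≈ +$82 million.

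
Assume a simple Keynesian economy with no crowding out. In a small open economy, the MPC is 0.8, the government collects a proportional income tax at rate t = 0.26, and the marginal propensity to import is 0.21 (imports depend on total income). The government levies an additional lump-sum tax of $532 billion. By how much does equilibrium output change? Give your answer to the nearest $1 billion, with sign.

−$689 billion

A lump-sum tax change of +$532 billion shifts disposable income by −$532 billion; first-round consumption changes by −c × ΔT = −0.8 × (+$532 billion) = −$425.6 billion.
Expenditure multiplier = 1/(1 − c(1−t) + m) = 1/(1 − 0.8×0.74 + 0.21) = 1/0.618 ≈ 1.618.
The tax multiplier is −c × k ≈ −1.294, so ΔY = k × (−c·ΔT) = (−$425.6 billion) / 0.618 ≈ −$689 billion.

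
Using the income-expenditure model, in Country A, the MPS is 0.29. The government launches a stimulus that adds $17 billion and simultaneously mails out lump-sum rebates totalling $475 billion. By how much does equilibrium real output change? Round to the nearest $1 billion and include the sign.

+$1,222 billion

MPC = 1 − MPS = 1 − 0.29 = 0.71.
Expenditure multiplier = 1/(1 − MPC) = 1/(1 − 0.71) = 1/0.29 ≈ 3.448.
ΔG contributes k·ΔG = (+$17 billion) / 0.29 ≈ +$58.6 billion.
ΔT of −$475 billion changes first-round spending by −c·ΔT = +$337.25 billion, contributing k·(−c·ΔT) = (+$337.25 billion) / 0.29 ≈ +$1,162.9 billion.
Net ΔY = k(ΔG − c·ΔT) = (+$354.25 billion) / 0.29 ≈ +$1,222 billion.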